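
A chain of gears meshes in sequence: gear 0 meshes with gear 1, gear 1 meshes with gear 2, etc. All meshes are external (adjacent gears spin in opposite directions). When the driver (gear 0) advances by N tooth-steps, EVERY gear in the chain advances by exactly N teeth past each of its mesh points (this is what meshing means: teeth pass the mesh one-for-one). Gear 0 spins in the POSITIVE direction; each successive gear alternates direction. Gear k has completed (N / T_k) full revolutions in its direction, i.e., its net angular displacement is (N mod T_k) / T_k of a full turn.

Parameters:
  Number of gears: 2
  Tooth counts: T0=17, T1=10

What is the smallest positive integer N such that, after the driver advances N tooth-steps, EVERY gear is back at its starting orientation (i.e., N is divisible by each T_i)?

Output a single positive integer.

Gear k returns to start when N is a multiple of T_k.
All gears at start simultaneously when N is a common multiple of [17, 10]; the smallest such N is lcm(17, 10).
Start: lcm = T0 = 17
Fold in T1=10: gcd(17, 10) = 1; lcm(17, 10) = 17 * 10 / 1 = 170 / 1 = 170
Full cycle length = 170

Answer: 170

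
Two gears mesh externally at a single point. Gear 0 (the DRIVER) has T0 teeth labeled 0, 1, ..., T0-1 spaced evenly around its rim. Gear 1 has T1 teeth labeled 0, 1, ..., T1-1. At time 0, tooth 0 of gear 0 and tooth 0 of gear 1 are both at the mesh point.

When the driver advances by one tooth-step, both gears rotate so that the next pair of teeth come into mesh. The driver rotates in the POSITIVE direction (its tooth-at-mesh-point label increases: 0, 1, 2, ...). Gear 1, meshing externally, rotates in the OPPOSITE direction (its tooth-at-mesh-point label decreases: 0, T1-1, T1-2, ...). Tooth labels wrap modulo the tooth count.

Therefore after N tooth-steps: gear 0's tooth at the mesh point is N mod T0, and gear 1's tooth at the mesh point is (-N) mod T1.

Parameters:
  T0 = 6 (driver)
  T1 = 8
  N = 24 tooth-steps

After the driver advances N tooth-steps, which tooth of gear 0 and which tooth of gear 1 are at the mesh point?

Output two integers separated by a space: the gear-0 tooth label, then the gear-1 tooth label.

Gear 0 (driver, T0=6): tooth at mesh = N mod T0
  24 = 4 * 6 + 0, so 24 mod 6 = 0
  gear 0 tooth = 0
Gear 1 (driven, T1=8): tooth at mesh = (-N) mod T1
  24 = 3 * 8 + 0, so 24 mod 8 = 0
  (-24) mod 8 = 0
Mesh after 24 steps: gear-0 tooth 0 meets gear-1 tooth 0

Answer: 0 0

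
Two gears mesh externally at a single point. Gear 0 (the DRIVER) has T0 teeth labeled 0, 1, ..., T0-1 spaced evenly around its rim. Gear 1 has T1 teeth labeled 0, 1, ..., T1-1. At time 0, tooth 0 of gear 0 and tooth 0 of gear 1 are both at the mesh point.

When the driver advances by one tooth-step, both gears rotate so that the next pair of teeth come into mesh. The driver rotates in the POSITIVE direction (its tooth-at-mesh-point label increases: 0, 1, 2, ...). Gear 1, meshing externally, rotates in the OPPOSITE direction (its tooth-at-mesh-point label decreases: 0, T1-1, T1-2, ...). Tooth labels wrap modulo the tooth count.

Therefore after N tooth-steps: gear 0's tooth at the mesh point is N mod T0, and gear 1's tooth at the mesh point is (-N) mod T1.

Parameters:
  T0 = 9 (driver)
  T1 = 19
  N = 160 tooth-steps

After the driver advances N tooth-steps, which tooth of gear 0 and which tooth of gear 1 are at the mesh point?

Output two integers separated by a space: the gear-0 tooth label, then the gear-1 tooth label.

Gear 0 (driver, T0=9): tooth at mesh = N mod T0
  160 = 17 * 9 + 7, so 160 mod 9 = 7
  gear 0 tooth = 7
Gear 1 (driven, T1=19): tooth at mesh = (-N) mod T1
  160 = 8 * 19 + 8, so 160 mod 19 = 8
  (-160) mod 19 = (-8) mod 19 = 19 - 8 = 11
Mesh after 160 steps: gear-0 tooth 7 meets gear-1 tooth 11

Answer: 7 11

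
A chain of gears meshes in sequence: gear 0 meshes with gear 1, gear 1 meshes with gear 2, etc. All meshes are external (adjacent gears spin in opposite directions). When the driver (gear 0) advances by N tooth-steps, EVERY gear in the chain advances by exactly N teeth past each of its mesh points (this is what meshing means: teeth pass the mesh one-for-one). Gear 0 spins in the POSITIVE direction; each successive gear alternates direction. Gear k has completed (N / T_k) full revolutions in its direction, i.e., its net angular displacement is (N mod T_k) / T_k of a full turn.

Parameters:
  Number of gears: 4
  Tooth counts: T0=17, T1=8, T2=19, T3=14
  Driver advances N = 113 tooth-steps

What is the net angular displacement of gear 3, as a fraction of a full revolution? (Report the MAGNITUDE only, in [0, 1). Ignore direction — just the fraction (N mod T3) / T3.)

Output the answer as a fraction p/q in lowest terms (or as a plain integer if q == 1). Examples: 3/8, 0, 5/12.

Chain of 4 gears, tooth counts: [17, 8, 19, 14]
  gear 0: T0=17, direction=positive, advance = 113 mod 17 = 11 teeth = 11/17 turn
  gear 1: T1=8, direction=negative, advance = 113 mod 8 = 1 teeth = 1/8 turn
  gear 2: T2=19, direction=positive, advance = 113 mod 19 = 18 teeth = 18/19 turn
  gear 3: T3=14, direction=negative, advance = 113 mod 14 = 1 teeth = 1/14 turn
Gear 3: 113 mod 14 = 1
Fraction = 1 / 14 = 1/14 (gcd(1,14)=1) = 1/14

Answer: 1/14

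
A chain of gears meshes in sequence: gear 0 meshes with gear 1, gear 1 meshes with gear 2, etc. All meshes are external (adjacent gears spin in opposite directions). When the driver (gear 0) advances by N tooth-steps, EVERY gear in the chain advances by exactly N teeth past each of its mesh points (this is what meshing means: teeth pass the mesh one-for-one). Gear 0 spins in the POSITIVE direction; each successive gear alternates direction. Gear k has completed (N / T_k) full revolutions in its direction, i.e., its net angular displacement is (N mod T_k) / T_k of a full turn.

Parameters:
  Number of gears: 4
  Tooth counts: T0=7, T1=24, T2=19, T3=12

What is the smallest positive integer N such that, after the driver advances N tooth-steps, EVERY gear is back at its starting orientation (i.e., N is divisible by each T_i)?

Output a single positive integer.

Answer: 3192

Derivation:
Gear k returns to start when N is a multiple of T_k.
All gears at start simultaneously when N is a common multiple of [7, 24, 19, 12]; the smallest such N is lcm(7, 24, 19, 12).
Start: lcm = T0 = 7
Fold in T1=24: gcd(7, 24) = 1; lcm(7, 24) = 7 * 24 / 1 = 168 / 1 = 168
Fold in T2=19: gcd(168, 19) = 1; lcm(168, 19) = 168 * 19 / 1 = 3192 / 1 = 3192
Fold in T3=12: gcd(3192, 12) = 12; lcm(3192, 12) = 3192 * 12 / 12 = 38304 / 12 = 3192
Full cycle length = 3192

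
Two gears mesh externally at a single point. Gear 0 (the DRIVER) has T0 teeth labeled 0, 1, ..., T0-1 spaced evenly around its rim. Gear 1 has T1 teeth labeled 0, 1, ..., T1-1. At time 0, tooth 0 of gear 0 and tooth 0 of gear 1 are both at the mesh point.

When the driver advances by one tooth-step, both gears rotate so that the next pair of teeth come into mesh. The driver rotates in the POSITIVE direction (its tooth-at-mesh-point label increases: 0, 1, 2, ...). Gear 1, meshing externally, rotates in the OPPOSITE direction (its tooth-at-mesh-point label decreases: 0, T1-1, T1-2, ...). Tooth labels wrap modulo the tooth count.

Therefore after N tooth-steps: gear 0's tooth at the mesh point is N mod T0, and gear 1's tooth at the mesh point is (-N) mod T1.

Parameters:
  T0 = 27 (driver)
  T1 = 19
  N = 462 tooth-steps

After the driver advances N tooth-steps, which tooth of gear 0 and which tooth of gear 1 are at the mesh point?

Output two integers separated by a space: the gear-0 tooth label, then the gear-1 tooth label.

Answer: 3 13

Derivation:
Gear 0 (driver, T0=27): tooth at mesh = N mod T0
  462 = 17 * 27 + 3, so 462 mod 27 = 3
  gear 0 tooth = 3
Gear 1 (driven, T1=19): tooth at mesh = (-N) mod T1
  462 = 24 * 19 + 6, so 462 mod 19 = 6
  (-462) mod 19 = (-6) mod 19 = 19 - 6 = 13
Mesh after 462 steps: gear-0 tooth 3 meets gear-1 tooth 13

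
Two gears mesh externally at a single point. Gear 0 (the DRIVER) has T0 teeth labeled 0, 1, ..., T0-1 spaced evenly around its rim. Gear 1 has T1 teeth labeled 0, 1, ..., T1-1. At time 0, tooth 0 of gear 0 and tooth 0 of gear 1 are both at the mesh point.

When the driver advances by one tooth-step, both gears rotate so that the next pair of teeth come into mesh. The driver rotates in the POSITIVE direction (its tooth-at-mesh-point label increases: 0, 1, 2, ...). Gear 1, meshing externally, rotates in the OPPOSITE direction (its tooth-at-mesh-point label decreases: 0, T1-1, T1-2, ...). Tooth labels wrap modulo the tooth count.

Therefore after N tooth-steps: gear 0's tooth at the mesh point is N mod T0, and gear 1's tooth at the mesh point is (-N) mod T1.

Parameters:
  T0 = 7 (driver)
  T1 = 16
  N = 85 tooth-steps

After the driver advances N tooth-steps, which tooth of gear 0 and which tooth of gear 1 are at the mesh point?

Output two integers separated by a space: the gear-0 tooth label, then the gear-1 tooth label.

Answer: 1 11

Derivation:
Gear 0 (driver, T0=7): tooth at mesh = N mod T0
  85 = 12 * 7 + 1, so 85 mod 7 = 1
  gear 0 tooth = 1
Gear 1 (driven, T1=16): tooth at mesh = (-N) mod T1
  85 = 5 * 16 + 5, so 85 mod 16 = 5
  (-85) mod 16 = (-5) mod 16 = 16 - 5 = 11
Mesh after 85 steps: gear-0 tooth 1 meets gear-1 tooth 11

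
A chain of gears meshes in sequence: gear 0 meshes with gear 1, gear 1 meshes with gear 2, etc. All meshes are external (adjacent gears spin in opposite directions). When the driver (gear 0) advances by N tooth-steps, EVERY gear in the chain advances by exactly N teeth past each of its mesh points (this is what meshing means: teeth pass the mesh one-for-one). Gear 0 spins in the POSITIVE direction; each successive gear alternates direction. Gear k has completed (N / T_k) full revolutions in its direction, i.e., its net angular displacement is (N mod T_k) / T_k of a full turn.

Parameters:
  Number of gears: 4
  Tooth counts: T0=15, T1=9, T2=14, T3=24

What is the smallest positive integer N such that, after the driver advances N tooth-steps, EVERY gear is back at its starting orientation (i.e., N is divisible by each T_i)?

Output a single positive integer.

Answer: 2520

Derivation:
Gear k returns to start when N is a multiple of T_k.
All gears at start simultaneously when N is a common multiple of [15, 9, 14, 24]; the smallest such N is lcm(15, 9, 14, 24).
Start: lcm = T0 = 15
Fold in T1=9: gcd(15, 9) = 3; lcm(15, 9) = 15 * 9 / 3 = 135 / 3 = 45
Fold in T2=14: gcd(45, 14) = 1; lcm(45, 14) = 45 * 14 / 1 = 630 / 1 = 630
Fold in T3=24: gcd(630, 24) = 6; lcm(630, 24) = 630 * 24 / 6 = 15120 / 6 = 2520
Full cycle length = 2520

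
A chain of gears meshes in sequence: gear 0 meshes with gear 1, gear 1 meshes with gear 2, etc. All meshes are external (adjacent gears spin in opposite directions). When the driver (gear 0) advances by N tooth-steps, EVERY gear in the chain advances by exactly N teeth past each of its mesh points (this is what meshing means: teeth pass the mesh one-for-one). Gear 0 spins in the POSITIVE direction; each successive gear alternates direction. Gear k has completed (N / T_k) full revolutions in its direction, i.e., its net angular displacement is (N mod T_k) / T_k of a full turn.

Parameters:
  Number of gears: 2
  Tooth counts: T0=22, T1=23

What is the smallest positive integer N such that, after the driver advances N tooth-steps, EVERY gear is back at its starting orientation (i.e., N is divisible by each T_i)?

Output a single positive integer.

Answer: 506

Derivation:
Gear k returns to start when N is a multiple of T_k.
All gears at start simultaneously when N is a common multiple of [22, 23]; the smallest such N is lcm(22, 23).
Start: lcm = T0 = 22
Fold in T1=23: gcd(22, 23) = 1; lcm(22, 23) = 22 * 23 / 1 = 506 / 1 = 506
Full cycle length = 506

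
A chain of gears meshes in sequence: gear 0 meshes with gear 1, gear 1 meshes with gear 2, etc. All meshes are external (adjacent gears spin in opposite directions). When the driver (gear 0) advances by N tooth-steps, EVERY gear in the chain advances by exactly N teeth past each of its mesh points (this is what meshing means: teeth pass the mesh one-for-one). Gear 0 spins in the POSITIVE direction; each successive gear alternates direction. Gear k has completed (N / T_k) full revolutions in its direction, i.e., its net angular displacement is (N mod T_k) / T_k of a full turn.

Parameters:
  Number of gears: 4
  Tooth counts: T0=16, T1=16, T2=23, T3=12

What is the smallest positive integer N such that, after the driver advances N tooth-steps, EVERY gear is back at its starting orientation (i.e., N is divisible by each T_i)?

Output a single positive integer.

Gear k returns to start when N is a multiple of T_k.
All gears at start simultaneously when N is a common multiple of [16, 16, 23, 12]; the smallest such N is lcm(16, 16, 23, 12).
Start: lcm = T0 = 16
Fold in T1=16: gcd(16, 16) = 16; lcm(16, 16) = 16 * 16 / 16 = 256 / 16 = 16
Fold in T2=23: gcd(16, 23) = 1; lcm(16, 23) = 16 * 23 / 1 = 368 / 1 = 368
Fold in T3=12: gcd(368, 12) = 4; lcm(368, 12) = 368 * 12 / 4 = 4416 / 4 = 1104
Full cycle length = 1104

Answer: 1104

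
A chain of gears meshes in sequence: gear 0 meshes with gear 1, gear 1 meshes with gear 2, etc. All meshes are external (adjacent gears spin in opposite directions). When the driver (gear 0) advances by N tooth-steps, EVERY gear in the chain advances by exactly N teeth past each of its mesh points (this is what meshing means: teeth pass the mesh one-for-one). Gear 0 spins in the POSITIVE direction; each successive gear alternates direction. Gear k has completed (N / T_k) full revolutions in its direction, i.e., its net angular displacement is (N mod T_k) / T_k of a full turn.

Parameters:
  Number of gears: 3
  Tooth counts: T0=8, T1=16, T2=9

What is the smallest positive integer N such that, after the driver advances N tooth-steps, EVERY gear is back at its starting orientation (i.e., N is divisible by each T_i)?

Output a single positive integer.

Gear k returns to start when N is a multiple of T_k.
All gears at start simultaneously when N is a common multiple of [8, 16, 9]; the smallest such N is lcm(8, 16, 9).
Start: lcm = T0 = 8
Fold in T1=16: gcd(8, 16) = 8; lcm(8, 16) = 8 * 16 / 8 = 128 / 8 = 16
Fold in T2=9: gcd(16, 9) = 1; lcm(16, 9) = 16 * 9 / 1 = 144 / 1 = 144
Full cycle length = 144

Answer: 144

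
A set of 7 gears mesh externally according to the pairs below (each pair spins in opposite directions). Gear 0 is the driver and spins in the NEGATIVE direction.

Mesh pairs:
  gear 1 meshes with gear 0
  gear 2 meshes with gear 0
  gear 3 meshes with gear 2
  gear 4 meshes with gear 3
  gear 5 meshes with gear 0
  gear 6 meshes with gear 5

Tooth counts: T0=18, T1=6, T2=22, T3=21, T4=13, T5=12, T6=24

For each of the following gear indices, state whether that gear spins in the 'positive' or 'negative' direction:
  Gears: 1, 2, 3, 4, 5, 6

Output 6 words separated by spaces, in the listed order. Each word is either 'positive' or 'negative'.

Answer: positive positive negative positive positive negative

Derivation:
Gear 0 (driver): negative (depth 0)
  gear 1: meshes with gear 0 -> depth 1 -> positive (opposite of gear 0)
  gear 2: meshes with gear 0 -> depth 1 -> positive (opposite of gear 0)
  gear 3: meshes with gear 2 -> depth 2 -> negative (opposite of gear 2)
  gear 4: meshes with gear 3 -> depth 3 -> positive (opposite of gear 3)
  gear 5: meshes with gear 0 -> depth 1 -> positive (opposite of gear 0)
  gear 6: meshes with gear 5 -> depth 2 -> negative (opposite of gear 5)
Queried indices 1, 2, 3, 4, 5, 6 -> positive, positive, negative, positive, positive, negative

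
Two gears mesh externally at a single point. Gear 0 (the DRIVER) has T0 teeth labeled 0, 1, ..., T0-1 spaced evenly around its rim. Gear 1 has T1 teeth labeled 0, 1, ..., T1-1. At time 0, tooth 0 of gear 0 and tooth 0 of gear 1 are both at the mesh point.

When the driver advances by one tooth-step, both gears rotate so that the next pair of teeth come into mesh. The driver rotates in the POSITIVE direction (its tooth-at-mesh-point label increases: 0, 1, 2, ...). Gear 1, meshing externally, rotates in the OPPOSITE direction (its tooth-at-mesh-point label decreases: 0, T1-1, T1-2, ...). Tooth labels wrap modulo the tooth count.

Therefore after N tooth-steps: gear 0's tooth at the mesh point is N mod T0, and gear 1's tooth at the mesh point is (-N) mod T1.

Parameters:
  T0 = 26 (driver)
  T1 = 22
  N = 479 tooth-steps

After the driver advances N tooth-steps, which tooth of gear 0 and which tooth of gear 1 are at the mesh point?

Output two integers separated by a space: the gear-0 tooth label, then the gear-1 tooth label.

Gear 0 (driver, T0=26): tooth at mesh = N mod T0
  479 = 18 * 26 + 11, so 479 mod 26 = 11
  gear 0 tooth = 11
Gear 1 (driven, T1=22): tooth at mesh = (-N) mod T1
  479 = 21 * 22 + 17, so 479 mod 22 = 17
  (-479) mod 22 = (-17) mod 22 = 22 - 17 = 5
Mesh after 479 steps: gear-0 tooth 11 meets gear-1 tooth 5

Answer: 11 5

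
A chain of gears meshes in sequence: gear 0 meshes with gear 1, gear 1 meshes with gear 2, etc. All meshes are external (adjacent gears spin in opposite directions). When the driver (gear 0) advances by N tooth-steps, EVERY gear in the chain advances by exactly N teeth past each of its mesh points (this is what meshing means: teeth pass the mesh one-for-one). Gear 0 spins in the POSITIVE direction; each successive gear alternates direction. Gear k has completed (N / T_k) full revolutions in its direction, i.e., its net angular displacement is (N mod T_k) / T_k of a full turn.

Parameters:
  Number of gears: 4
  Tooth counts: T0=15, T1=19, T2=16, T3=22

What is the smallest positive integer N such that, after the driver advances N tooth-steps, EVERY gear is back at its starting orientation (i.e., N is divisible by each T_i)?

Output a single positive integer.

Gear k returns to start when N is a multiple of T_k.
All gears at start simultaneously when N is a common multiple of [15, 19, 16, 22]; the smallest such N is lcm(15, 19, 16, 22).
Start: lcm = T0 = 15
Fold in T1=19: gcd(15, 19) = 1; lcm(15, 19) = 15 * 19 / 1 = 285 / 1 = 285
Fold in T2=16: gcd(285, 16) = 1; lcm(285, 16) = 285 * 16 / 1 = 4560 / 1 = 4560
Fold in T3=22: gcd(4560, 22) = 2; lcm(4560, 22) = 4560 * 22 / 2 = 100320 / 2 = 50160
Full cycle length = 50160

Answer: 50160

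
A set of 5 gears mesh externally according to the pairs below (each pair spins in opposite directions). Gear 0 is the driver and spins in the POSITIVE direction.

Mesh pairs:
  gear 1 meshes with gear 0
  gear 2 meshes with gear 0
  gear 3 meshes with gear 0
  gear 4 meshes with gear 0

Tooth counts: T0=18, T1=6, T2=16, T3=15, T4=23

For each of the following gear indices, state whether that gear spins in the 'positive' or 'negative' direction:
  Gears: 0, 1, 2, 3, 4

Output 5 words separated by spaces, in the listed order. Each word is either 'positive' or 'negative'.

Answer: positive negative negative negative negative

Derivation:
Gear 0 (driver): positive (depth 0)
  gear 1: meshes with gear 0 -> depth 1 -> negative (opposite of gear 0)
  gear 2: meshes with gear 0 -> depth 1 -> negative (opposite of gear 0)
  gear 3: meshes with gear 0 -> depth 1 -> negative (opposite of gear 0)
  gear 4: meshes with gear 0 -> depth 1 -> negative (opposite of gear 0)
Queried indices 0, 1, 2, 3, 4 -> positive, negative, negative, negative, negative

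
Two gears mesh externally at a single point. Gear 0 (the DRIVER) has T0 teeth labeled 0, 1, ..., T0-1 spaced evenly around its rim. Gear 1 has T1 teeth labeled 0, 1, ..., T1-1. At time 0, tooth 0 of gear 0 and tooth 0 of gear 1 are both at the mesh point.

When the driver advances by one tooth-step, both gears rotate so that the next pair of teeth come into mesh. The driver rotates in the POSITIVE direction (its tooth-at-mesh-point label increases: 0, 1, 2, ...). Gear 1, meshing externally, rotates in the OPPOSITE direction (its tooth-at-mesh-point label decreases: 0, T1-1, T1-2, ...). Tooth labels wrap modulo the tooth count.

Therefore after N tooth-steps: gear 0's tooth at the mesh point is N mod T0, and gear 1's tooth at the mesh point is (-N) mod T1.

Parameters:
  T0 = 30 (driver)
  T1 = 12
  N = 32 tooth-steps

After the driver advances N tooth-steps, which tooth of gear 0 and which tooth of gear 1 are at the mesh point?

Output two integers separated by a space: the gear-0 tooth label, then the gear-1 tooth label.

Gear 0 (driver, T0=30): tooth at mesh = N mod T0
  32 = 1 * 30 + 2, so 32 mod 30 = 2
  gear 0 tooth = 2
Gear 1 (driven, T1=12): tooth at mesh = (-N) mod T1
  32 = 2 * 12 + 8, so 32 mod 12 = 8
  (-32) mod 12 = (-8) mod 12 = 12 - 8 = 4
Mesh after 32 steps: gear-0 tooth 2 meets gear-1 tooth 4

Answer: 2 4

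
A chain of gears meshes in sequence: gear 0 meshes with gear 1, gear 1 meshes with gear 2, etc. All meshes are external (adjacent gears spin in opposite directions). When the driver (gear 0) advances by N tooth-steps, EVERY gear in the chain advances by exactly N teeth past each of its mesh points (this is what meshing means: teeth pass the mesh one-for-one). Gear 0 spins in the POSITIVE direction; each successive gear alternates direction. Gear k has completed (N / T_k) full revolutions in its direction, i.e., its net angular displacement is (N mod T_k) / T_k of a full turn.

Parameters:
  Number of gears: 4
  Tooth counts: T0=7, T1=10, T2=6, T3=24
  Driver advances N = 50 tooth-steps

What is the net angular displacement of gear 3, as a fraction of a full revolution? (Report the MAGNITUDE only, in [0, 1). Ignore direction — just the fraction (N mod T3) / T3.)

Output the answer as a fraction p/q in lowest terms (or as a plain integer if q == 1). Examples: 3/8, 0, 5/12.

Chain of 4 gears, tooth counts: [7, 10, 6, 24]
  gear 0: T0=7, direction=positive, advance = 50 mod 7 = 1 teeth = 1/7 turn
  gear 1: T1=10, direction=negative, advance = 50 mod 10 = 0 teeth = 0/10 turn
  gear 2: T2=6, direction=positive, advance = 50 mod 6 = 2 teeth = 2/6 turn
  gear 3: T3=24, direction=negative, advance = 50 mod 24 = 2 teeth = 2/24 turn
Gear 3: 50 mod 24 = 2
Fraction = 2 / 24 = 1/12 (gcd(2,24)=2) = 1/12

Answer: 1/12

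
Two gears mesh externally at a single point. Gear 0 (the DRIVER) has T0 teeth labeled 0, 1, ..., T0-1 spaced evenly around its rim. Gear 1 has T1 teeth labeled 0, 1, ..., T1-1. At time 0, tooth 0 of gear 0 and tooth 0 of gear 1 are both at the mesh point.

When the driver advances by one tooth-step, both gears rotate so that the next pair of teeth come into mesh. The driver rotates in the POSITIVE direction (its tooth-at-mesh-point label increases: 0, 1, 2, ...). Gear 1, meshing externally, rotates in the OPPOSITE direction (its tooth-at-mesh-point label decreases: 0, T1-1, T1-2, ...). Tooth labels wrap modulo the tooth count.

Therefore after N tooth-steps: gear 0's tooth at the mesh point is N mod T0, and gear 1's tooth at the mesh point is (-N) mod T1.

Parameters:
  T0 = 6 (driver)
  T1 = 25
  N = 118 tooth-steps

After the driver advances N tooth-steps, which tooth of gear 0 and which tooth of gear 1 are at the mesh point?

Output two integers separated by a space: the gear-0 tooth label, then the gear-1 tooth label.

Answer: 4 7

Derivation:
Gear 0 (driver, T0=6): tooth at mesh = N mod T0
  118 = 19 * 6 + 4, so 118 mod 6 = 4
  gear 0 tooth = 4
Gear 1 (driven, T1=25): tooth at mesh = (-N) mod T1
  118 = 4 * 25 + 18, so 118 mod 25 = 18
  (-118) mod 25 = (-18) mod 25 = 25 - 18 = 7
Mesh after 118 steps: gear-0 tooth 4 meets gear-1 tooth 7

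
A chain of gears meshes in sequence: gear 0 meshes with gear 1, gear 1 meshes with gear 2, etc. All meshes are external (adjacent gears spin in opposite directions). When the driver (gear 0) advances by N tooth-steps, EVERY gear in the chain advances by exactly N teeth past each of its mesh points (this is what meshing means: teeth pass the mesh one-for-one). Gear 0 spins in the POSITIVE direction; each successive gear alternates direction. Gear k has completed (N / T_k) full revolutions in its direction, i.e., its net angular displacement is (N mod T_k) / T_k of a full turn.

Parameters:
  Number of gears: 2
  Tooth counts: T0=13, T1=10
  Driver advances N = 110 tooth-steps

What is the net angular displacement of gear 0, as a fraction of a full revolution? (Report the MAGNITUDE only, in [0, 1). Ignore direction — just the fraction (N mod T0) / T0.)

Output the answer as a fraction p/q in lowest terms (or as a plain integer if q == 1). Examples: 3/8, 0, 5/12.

Chain of 2 gears, tooth counts: [13, 10]
  gear 0: T0=13, direction=positive, advance = 110 mod 13 = 6 teeth = 6/13 turn
  gear 1: T1=10, direction=negative, advance = 110 mod 10 = 0 teeth = 0/10 turn
Gear 0: 110 mod 13 = 6
Fraction = 6 / 13 = 6/13 (gcd(6,13)=1) = 6/13

Answer: 6/13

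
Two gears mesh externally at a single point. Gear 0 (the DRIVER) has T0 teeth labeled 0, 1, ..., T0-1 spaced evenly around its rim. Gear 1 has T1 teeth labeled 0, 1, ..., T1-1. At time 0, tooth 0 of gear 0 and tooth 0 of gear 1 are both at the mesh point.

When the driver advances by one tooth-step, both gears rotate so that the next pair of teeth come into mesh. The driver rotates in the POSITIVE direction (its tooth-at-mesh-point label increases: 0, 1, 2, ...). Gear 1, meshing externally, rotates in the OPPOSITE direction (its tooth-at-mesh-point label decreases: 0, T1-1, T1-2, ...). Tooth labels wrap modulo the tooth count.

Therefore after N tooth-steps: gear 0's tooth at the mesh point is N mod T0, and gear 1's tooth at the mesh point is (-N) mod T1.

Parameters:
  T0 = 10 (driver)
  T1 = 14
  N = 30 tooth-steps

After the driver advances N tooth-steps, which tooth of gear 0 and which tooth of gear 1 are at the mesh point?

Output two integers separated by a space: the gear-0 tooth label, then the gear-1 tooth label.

Gear 0 (driver, T0=10): tooth at mesh = N mod T0
  30 = 3 * 10 + 0, so 30 mod 10 = 0
  gear 0 tooth = 0
Gear 1 (driven, T1=14): tooth at mesh = (-N) mod T1
  30 = 2 * 14 + 2, so 30 mod 14 = 2
  (-30) mod 14 = (-2) mod 14 = 14 - 2 = 12
Mesh after 30 steps: gear-0 tooth 0 meets gear-1 tooth 12

Answer: 0 12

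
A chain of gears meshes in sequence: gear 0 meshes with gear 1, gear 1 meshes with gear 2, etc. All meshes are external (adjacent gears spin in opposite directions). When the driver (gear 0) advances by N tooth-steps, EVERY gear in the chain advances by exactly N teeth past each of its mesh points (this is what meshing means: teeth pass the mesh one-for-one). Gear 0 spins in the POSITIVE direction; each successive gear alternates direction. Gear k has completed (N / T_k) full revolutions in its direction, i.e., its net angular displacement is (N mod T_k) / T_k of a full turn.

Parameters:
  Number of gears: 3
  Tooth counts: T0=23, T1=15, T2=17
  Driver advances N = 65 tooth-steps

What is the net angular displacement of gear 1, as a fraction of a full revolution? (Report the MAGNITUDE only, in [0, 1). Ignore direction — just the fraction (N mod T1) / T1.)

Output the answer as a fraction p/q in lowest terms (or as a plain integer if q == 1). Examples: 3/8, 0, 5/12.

Chain of 3 gears, tooth counts: [23, 15, 17]
  gear 0: T0=23, direction=positive, advance = 65 mod 23 = 19 teeth = 19/23 turn
  gear 1: T1=15, direction=negative, advance = 65 mod 15 = 5 teeth = 5/15 turn
  gear 2: T2=17, direction=positive, advance = 65 mod 17 = 14 teeth = 14/17 turn
Gear 1: 65 mod 15 = 5
Fraction = 5 / 15 = 1/3 (gcd(5,15)=5) = 1/3

Answer: 1/3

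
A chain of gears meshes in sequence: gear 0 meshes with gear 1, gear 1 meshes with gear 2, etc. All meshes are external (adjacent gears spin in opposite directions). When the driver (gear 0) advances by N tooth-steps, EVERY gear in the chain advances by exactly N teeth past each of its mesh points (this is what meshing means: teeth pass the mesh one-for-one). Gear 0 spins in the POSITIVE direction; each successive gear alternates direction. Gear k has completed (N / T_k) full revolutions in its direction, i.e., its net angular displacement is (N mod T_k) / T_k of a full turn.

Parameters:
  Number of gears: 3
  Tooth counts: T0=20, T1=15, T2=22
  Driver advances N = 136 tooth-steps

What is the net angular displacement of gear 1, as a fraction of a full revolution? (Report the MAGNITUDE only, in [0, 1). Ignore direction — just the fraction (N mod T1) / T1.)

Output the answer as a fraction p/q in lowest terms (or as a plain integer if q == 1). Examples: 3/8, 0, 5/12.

Chain of 3 gears, tooth counts: [20, 15, 22]
  gear 0: T0=20, direction=positive, advance = 136 mod 20 = 16 teeth = 16/20 turn
  gear 1: T1=15, direction=negative, advance = 136 mod 15 = 1 teeth = 1/15 turn
  gear 2: T2=22, direction=positive, advance = 136 mod 22 = 4 teeth = 4/22 turn
Gear 1: 136 mod 15 = 1
Fraction = 1 / 15 = 1/15 (gcd(1,15)=1) = 1/15

Answer: 1/15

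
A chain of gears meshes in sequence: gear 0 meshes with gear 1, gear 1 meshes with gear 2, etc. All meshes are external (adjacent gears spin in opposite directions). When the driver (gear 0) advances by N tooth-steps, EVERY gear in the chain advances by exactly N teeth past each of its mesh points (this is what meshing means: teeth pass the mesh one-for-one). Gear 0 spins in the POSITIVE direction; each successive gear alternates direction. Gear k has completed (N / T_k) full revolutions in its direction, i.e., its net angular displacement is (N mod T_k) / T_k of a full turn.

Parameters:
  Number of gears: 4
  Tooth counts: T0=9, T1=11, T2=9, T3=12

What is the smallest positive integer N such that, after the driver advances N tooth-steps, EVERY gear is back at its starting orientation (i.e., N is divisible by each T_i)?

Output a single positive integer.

Answer: 396

Derivation:
Gear k returns to start when N is a multiple of T_k.
All gears at start simultaneously when N is a common multiple of [9, 11, 9, 12]; the smallest such N is lcm(9, 11, 9, 12).
Start: lcm = T0 = 9
Fold in T1=11: gcd(9, 11) = 1; lcm(9, 11) = 9 * 11 / 1 = 99 / 1 = 99
Fold in T2=9: gcd(99, 9) = 9; lcm(99, 9) = 99 * 9 / 9 = 891 / 9 = 99
Fold in T3=12: gcd(99, 12) = 3; lcm(99, 12) = 99 * 12 / 3 = 1188 / 3 = 396
Full cycle length = 396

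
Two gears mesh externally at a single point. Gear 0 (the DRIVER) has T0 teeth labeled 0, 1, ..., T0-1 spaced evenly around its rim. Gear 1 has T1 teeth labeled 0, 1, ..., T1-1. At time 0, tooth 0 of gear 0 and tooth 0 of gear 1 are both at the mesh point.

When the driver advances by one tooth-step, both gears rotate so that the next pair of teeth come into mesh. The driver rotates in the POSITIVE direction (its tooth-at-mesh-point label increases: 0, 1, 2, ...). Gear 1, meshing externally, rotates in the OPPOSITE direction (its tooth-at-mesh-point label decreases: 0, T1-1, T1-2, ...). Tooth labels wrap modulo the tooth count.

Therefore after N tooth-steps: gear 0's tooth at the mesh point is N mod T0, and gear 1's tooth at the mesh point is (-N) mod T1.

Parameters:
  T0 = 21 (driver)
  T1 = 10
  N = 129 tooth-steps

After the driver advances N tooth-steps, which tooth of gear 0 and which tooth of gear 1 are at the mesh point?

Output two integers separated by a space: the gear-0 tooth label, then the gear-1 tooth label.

Answer: 3 1

Derivation:
Gear 0 (driver, T0=21): tooth at mesh = N mod T0
  129 = 6 * 21 + 3, so 129 mod 21 = 3
  gear 0 tooth = 3
Gear 1 (driven, T1=10): tooth at mesh = (-N) mod T1
  129 = 12 * 10 + 9, so 129 mod 10 = 9
  (-129) mod 10 = (-9) mod 10 = 10 - 9 = 1
Mesh after 129 steps: gear-0 tooth 3 meets gear-1 tooth 1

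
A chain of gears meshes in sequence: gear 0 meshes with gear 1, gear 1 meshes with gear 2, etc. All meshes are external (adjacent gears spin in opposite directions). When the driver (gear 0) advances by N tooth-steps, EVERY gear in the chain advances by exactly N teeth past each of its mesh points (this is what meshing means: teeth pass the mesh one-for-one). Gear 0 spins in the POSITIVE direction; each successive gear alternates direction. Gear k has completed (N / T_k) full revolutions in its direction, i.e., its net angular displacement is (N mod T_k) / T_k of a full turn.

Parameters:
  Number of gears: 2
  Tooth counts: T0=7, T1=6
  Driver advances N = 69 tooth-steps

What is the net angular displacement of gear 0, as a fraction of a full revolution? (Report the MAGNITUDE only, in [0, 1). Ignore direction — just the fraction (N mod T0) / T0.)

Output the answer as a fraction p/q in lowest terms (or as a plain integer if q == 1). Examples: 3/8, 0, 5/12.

Answer: 6/7

Derivation:
Chain of 2 gears, tooth counts: [7, 6]
  gear 0: T0=7, direction=positive, advance = 69 mod 7 = 6 teeth = 6/7 turn
  gear 1: T1=6, direction=negative, advance = 69 mod 6 = 3 teeth = 3/6 turn
Gear 0: 69 mod 7 = 6
Fraction = 6 / 7 = 6/7 (gcd(6,7)=1) = 6/7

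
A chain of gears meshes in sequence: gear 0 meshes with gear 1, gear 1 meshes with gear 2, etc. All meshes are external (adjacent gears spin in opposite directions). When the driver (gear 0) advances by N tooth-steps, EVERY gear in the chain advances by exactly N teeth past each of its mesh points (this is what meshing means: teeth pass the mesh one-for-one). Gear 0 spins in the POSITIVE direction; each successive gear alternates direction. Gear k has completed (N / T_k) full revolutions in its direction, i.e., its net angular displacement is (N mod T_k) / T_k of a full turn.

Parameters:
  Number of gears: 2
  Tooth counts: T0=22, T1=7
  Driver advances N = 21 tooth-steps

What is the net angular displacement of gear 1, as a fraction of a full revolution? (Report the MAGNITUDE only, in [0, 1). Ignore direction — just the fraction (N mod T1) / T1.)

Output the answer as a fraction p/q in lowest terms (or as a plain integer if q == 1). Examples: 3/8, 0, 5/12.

Answer: 0

Derivation:
Chain of 2 gears, tooth counts: [22, 7]
  gear 0: T0=22, direction=positive, advance = 21 mod 22 = 21 teeth = 21/22 turn
  gear 1: T1=7, direction=negative, advance = 21 mod 7 = 0 teeth = 0/7 turn
Gear 1: 21 mod 7 = 0
Fraction = 0 / 7 = 0/1 (gcd(0,7)=7) = 0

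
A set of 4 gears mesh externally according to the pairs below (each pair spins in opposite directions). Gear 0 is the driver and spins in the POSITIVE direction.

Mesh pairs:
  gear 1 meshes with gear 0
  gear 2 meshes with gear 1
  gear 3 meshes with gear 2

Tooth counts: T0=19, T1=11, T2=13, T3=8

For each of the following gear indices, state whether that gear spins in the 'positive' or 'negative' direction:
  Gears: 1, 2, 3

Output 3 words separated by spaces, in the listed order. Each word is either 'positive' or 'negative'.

Answer: negative positive negative

Derivation:
Gear 0 (driver): positive (depth 0)
  gear 1: meshes with gear 0 -> depth 1 -> negative (opposite of gear 0)
  gear 2: meshes with gear 1 -> depth 2 -> positive (opposite of gear 1)
  gear 3: meshes with gear 2 -> depth 3 -> negative (opposite of gear 2)
Queried indices 1, 2, 3 -> negative, positive, negative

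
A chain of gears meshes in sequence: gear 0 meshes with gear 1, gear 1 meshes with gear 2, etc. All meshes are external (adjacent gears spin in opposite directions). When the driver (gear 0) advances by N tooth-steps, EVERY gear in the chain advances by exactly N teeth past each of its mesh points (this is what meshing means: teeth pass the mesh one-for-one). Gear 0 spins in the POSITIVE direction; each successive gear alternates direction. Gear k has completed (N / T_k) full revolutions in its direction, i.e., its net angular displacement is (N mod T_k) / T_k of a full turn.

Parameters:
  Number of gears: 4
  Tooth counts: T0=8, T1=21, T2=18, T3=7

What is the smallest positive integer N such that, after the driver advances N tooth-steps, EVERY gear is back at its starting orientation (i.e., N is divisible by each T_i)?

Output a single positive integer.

Answer: 504

Derivation:
Gear k returns to start when N is a multiple of T_k.
All gears at start simultaneously when N is a common multiple of [8, 21, 18, 7]; the smallest such N is lcm(8, 21, 18, 7).
Start: lcm = T0 = 8
Fold in T1=21: gcd(8, 21) = 1; lcm(8, 21) = 8 * 21 / 1 = 168 / 1 = 168
Fold in T2=18: gcd(168, 18) = 6; lcm(168, 18) = 168 * 18 / 6 = 3024 / 6 = 504
Fold in T3=7: gcd(504, 7) = 7; lcm(504, 7) = 504 * 7 / 7 = 3528 / 7 = 504
Full cycle length = 504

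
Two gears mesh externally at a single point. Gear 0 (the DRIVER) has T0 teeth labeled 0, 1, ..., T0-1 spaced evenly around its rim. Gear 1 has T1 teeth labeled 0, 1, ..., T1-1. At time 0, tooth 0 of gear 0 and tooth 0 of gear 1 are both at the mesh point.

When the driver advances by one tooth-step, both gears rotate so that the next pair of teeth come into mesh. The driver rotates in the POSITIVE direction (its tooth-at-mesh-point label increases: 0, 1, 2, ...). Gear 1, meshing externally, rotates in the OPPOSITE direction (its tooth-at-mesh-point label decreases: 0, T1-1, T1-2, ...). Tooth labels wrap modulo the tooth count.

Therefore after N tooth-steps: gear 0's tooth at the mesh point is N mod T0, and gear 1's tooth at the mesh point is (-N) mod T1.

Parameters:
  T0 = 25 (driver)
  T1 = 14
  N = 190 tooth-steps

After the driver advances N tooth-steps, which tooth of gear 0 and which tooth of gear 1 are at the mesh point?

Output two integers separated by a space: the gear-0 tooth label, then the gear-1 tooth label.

Answer: 15 6

Derivation:
Gear 0 (driver, T0=25): tooth at mesh = N mod T0
  190 = 7 * 25 + 15, so 190 mod 25 = 15
  gear 0 tooth = 15
Gear 1 (driven, T1=14): tooth at mesh = (-N) mod T1
  190 = 13 * 14 + 8, so 190 mod 14 = 8
  (-190) mod 14 = (-8) mod 14 = 14 - 8 = 6
Mesh after 190 steps: gear-0 tooth 15 meets gear-1 tooth 6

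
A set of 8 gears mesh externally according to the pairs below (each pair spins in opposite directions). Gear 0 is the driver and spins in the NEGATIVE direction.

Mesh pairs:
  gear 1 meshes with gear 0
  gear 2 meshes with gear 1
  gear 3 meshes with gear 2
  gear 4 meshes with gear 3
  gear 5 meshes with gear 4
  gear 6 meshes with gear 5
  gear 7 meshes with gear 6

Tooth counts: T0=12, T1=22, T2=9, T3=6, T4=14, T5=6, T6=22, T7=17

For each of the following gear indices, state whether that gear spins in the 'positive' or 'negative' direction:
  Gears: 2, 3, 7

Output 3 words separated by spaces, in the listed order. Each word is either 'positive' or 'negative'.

Answer: negative positive positive

Derivation:
Gear 0 (driver): negative (depth 0)
  gear 1: meshes with gear 0 -> depth 1 -> positive (opposite of gear 0)
  gear 2: meshes with gear 1 -> depth 2 -> negative (opposite of gear 1)
  gear 3: meshes with gear 2 -> depth 3 -> positive (opposite of gear 2)
  gear 4: meshes with gear 3 -> depth 4 -> negative (opposite of gear 3)
  gear 5: meshes with gear 4 -> depth 5 -> positive (opposite of gear 4)
  gear 6: meshes with gear 5 -> depth 6 -> negative (opposite of gear 5)
  gear 7: meshes with gear 6 -> depth 7 -> positive (opposite of gear 6)
Queried indices 2, 3, 7 -> negative, positive, positive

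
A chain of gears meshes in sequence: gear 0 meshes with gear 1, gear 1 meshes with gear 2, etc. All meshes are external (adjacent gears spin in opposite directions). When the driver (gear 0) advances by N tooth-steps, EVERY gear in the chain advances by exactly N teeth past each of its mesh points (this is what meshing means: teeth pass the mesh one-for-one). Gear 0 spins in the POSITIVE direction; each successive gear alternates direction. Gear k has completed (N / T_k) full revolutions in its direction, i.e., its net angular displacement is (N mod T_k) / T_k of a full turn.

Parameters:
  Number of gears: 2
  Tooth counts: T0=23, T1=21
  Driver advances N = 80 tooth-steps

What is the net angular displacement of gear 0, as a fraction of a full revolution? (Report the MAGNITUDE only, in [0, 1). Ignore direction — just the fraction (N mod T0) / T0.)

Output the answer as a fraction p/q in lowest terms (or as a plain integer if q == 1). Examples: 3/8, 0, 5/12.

Answer: 11/23

Derivation:
Chain of 2 gears, tooth counts: [23, 21]
  gear 0: T0=23, direction=positive, advance = 80 mod 23 = 11 teeth = 11/23 turn
  gear 1: T1=21, direction=negative, advance = 80 mod 21 = 17 teeth = 17/21 turn
Gear 0: 80 mod 23 = 11
Fraction = 11 / 23 = 11/23 (gcd(11,23)=1) = 11/23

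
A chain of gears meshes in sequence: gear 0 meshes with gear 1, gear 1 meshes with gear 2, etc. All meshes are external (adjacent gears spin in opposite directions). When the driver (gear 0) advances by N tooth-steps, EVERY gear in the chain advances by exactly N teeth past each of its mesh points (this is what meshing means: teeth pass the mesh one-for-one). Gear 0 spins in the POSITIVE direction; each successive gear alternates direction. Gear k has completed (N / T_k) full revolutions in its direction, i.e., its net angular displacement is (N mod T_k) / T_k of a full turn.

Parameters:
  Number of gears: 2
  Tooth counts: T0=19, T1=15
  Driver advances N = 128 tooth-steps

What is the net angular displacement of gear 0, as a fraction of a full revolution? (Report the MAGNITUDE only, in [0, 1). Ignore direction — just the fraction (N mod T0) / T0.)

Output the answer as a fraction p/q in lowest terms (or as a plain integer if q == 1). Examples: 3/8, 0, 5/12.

Answer: 14/19

Derivation:
Chain of 2 gears, tooth counts: [19, 15]
  gear 0: T0=19, direction=positive, advance = 128 mod 19 = 14 teeth = 14/19 turn
  gear 1: T1=15, direction=negative, advance = 128 mod 15 = 8 teeth = 8/15 turn
Gear 0: 128 mod 19 = 14
Fraction = 14 / 19 = 14/19 (gcd(14,19)=1) = 14/19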